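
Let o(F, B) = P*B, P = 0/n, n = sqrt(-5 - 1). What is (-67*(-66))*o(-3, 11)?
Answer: 0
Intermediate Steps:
n = I*sqrt(6) (n = sqrt(-6) = I*sqrt(6) ≈ 2.4495*I)
P = 0 (P = 0/((I*sqrt(6))) = 0*(-I*sqrt(6)/6) = 0)
o(F, B) = 0 (o(F, B) = 0*B = 0)
(-67*(-66))*o(-3, 11) = -67*(-66)*0 = 4422*0 = 0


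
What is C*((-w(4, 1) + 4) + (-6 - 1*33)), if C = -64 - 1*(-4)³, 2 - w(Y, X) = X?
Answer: 0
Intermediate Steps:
w(Y, X) = 2 - X
C = 0 (C = -64 - 1*(-64) = -64 + 64 = 0)
C*((-w(4, 1) + 4) + (-6 - 1*33)) = 0*((-(2 - 1*1) + 4) + (-6 - 1*33)) = 0*((-(2 - 1) + 4) + (-6 - 33)) = 0*((-1*1 + 4) - 39) = 0*((-1 + 4) - 39) = 0*(3 - 39) = 0*(-36) = 0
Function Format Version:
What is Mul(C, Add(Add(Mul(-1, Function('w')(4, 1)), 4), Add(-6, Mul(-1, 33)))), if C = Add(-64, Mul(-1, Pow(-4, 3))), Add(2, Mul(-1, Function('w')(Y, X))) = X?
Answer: 0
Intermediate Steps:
Function('w')(Y, X) = Add(2, Mul(-1, X))
C = 0 (C = Add(-64, Mul(-1, -64)) = Add(-64, 64) = 0)
Mul(C, Add(Add(Mul(-1, Function('w')(4, 1)), 4), Add(-6, Mul(-1, 33)))) = Mul(0, Add(Add(Mul(-1, Add(2, Mul(-1, 1))), 4), Add(-6, Mul(-1, 33)))) = Mul(0, Add(Add(Mul(-1, Add(2, -1)), 4), Add(-6, -33))) = Mul(0, Add(Add(Mul(-1, 1), 4), -39)) = Mul(0, Add(Add(-1, 4), -39)) = Mul(0, Add(3, -39)) = Mul(0, -36) = 0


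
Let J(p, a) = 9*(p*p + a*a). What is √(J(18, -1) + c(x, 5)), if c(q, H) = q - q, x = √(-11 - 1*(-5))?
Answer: 15*√13 ≈ 54.083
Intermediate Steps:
x = I*√6 (x = √(-11 + 5) = √(-6) = I*√6 ≈ 2.4495*I)
J(p, a) = 9*a² + 9*p² (J(p, a) = 9*(p² + a²) = 9*(a² + p²) = 9*a² + 9*p²)
c(q, H) = 0
√(J(18, -1) + c(x, 5)) = √((9*(-1)² + 9*18²) + 0) = √((9*1 + 9*324) + 0) = √((9 + 2916) + 0) = √(2925 + 0) = √2925 = 15*√13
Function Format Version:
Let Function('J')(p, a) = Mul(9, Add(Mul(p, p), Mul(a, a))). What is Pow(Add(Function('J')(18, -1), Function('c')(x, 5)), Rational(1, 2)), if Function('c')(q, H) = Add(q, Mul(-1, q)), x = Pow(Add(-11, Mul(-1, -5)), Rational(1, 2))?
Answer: Mul(15, Pow(13, Rational(1, 2))) ≈ 54.083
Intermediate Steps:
x = Mul(I, Pow(6, Rational(1, 2))) (x = Pow(Add(-11, 5), Rational(1, 2)) = Pow(-6, Rational(1, 2)) = Mul(I, Pow(6, Rational(1, 2))) ≈ Mul(2.4495, I))
Function('J')(p, a) = Add(Mul(9, Pow(a, 2)), Mul(9, Pow(p, 2))) (Function('J')(p, a) = Mul(9, Add(Pow(p, 2), Pow(a, 2))) = Mul(9, Add(Pow(a, 2), Pow(p, 2))) = Add(Mul(9, Pow(a, 2)), Mul(9, Pow(p, 2))))
Function('c')(q, H) = 0
Pow(Add(Function('J')(18, -1), Function('c')(x, 5)), Rational(1, 2)) = Pow(Add(Add(Mul(9, Pow(-1, 2)), Mul(9, Pow(18, 2))), 0), Rational(1, 2)) = Pow(Add(Add(Mul(9, 1), Mul(9, 324)), 0), Rational(1, 2)) = Pow(Add(Add(9, 2916), 0), Rational(1, 2)) = Pow(Add(2925, 0), Rational(1, 2)) = Pow(2925, Rational(1, 2)) = Mul(15, Pow(13, Rational(1, 2)))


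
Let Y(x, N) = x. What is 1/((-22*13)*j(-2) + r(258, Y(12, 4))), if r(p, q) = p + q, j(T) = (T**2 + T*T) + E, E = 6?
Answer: -1/3734 ≈ -0.00026781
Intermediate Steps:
j(T) = 6 + 2*T**2 (j(T) = (T**2 + T*T) + 6 = (T**2 + T**2) + 6 = 2*T**2 + 6 = 6 + 2*T**2)
1/((-22*13)*j(-2) + r(258, Y(12, 4))) = 1/((-22*13)*(6 + 2*(-2)**2) + (258 + 12)) = 1/(-286*(6 + 2*4) + 270) = 1/(-286*(6 + 8) + 270) = 1/(-286*14 + 270) = 1/(-4004 + 270) = 1/(-3734) = -1/3734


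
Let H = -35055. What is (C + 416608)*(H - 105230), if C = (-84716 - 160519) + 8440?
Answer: -25225066705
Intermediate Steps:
C = -236795 (C = -245235 + 8440 = -236795)
(C + 416608)*(H - 105230) = (-236795 + 416608)*(-35055 - 105230) = 179813*(-140285) = -25225066705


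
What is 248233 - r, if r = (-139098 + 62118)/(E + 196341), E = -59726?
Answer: 6782485655/27323 ≈ 2.4823e+5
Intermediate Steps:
r = -15396/27323 (r = (-139098 + 62118)/(-59726 + 196341) = -76980/136615 = -76980*1/136615 = -15396/27323 ≈ -0.56348)
248233 - r = 248233 - 1*(-15396/27323) = 248233 + 15396/27323 = 6782485655/27323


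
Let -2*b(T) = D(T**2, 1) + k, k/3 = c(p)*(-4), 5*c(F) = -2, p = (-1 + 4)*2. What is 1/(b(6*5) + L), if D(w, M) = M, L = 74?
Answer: 10/711 ≈ 0.014065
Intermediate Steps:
p = 6 (p = 3*2 = 6)
c(F) = -2/5 (c(F) = (1/5)*(-2) = -2/5)
k = 24/5 (k = 3*(-2/5*(-4)) = 3*(8/5) = 24/5 ≈ 4.8000)
b(T) = -29/10 (b(T) = -(1 + 24/5)/2 = -1/2*29/5 = -29/10)
1/(b(6*5) + L) = 1/(-29/10 + 74) = 1/(711/10) = 10/711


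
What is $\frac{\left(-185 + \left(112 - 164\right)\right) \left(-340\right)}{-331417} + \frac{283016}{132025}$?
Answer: $\frac{83157739172}{43755329425} \approx 1.9005$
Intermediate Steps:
$\frac{\left(-185 + \left(112 - 164\right)\right) \left(-340\right)}{-331417} + \frac{283016}{132025} = \left(-185 + \left(112 - 164\right)\right) \left(-340\right) \left(- \frac{1}{331417}\right) + 283016 \cdot \frac{1}{132025} = \left(-185 - 52\right) \left(-340\right) \left(- \frac{1}{331417}\right) + \frac{283016}{132025} = \left(-237\right) \left(-340\right) \left(- \frac{1}{331417}\right) + \frac{283016}{132025} = 80580 \left(- \frac{1}{331417}\right) + \frac{283016}{132025} = - \frac{80580}{331417} + \frac{283016}{132025} = \frac{83157739172}{43755329425}$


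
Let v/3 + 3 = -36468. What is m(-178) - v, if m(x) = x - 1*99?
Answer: 109136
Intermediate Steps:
v = -109413 (v = -9 + 3*(-36468) = -9 - 109404 = -109413)
m(x) = -99 + x (m(x) = x - 99 = -99 + x)
m(-178) - v = (-99 - 178) - 1*(-109413) = -277 + 109413 = 109136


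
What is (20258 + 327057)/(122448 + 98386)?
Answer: 347315/220834 ≈ 1.5727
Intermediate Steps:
(20258 + 327057)/(122448 + 98386) = 347315/220834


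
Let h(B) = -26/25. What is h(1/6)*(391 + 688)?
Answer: -28054/25 ≈ -1122.2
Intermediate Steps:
h(B) = -26/25 (h(B) = -26*1/25 = -26/25)
h(1/6)*(391 + 688) = -26*(391 + 688)/25 = -26/25*1079 = -28054/25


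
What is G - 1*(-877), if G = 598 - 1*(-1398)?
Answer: 2873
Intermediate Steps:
G = 1996 (G = 598 + 1398 = 1996)
G - 1*(-877) = 1996 - 1*(-877) = 1996 + 877 = 2873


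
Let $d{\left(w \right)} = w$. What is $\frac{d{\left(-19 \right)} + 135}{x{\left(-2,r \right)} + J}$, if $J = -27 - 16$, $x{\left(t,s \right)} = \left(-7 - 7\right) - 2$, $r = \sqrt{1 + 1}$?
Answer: $- \frac{116}{59} \approx -1.9661$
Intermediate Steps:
$r = \sqrt{2} \approx 1.4142$
$x{\left(t,s \right)} = -16$ ($x{\left(t,s \right)} = -14 - 2 = -16$)
$J = -43$ ($J = -27 - 16 = -43$)
$\frac{d{\left(-19 \right)} + 135}{x{\left(-2,r \right)} + J} = \frac{-19 + 135}{-16 - 43} = \frac{116}{-59} = 116 \left(- \frac{1}{59}\right) = - \frac{116}{59}$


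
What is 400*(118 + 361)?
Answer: 191600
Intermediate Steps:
400*(118 + 361) = 400*479 = 191600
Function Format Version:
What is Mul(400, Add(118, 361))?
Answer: 191600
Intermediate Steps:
Mul(400, Add(118, 361)) = Mul(400, 479) = 191600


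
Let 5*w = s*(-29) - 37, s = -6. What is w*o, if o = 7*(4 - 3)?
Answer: 959/5 ≈ 191.80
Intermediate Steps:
w = 137/5 (w = (-6*(-29) - 37)/5 = (174 - 37)/5 = (⅕)*137 = 137/5 ≈ 27.400)
o = 7 (o = 7*1 = 7)
w*o = (137/5)*7 = 959/5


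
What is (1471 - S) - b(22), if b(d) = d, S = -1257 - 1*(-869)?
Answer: 1837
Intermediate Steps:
S = -388 (S = -1257 + 869 = -388)
(1471 - S) - b(22) = (1471 - 1*(-388)) - 1*22 = (1471 + 388) - 22 = 1859 - 22 = 1837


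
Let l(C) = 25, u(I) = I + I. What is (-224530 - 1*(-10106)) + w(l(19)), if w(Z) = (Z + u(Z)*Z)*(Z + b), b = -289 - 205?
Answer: -812399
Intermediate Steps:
u(I) = 2*I
b = -494
w(Z) = (-494 + Z)*(Z + 2*Z²) (w(Z) = (Z + (2*Z)*Z)*(Z - 494) = (Z + 2*Z²)*(-494 + Z) = (-494 + Z)*(Z + 2*Z²))
(-224530 - 1*(-10106)) + w(l(19)) = (-224530 - 1*(-10106)) + 25*(-494 - 987*25 + 2*25²) = (-224530 + 10106) + 25*(-494 - 24675 + 2*625) = -214424 + 25*(-494 - 24675 + 1250) = -214424 + 25*(-23919) = -214424 - 597975 = -812399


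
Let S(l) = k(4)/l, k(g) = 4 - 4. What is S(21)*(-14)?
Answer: 0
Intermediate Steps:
k(g) = 0
S(l) = 0 (S(l) = 0/l = 0)
S(21)*(-14) = 0*(-14) = 0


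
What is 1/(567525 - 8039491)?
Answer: -1/7471966 ≈ -1.3383e-7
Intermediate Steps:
1/(567525 - 8039491) = 1/(-7471966) = -1/7471966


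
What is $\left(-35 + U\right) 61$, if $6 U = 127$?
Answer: $- \frac{5063}{6} \approx -843.83$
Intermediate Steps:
$U = \frac{127}{6}$ ($U = \frac{1}{6} \cdot 127 = \frac{127}{6} \approx 21.167$)
$\left(-35 + U\right) 61 = \left(-35 + \frac{127}{6}\right) 61 = \left(- \frac{83}{6}\right) 61 = - \frac{5063}{6}$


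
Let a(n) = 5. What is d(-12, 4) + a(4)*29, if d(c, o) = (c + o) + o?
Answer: 141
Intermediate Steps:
d(c, o) = c + 2*o
d(-12, 4) + a(4)*29 = (-12 + 2*4) + 5*29 = (-12 + 8) + 145 = -4 + 145 = 141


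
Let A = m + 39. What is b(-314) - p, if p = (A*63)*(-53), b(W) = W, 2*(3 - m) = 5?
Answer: 263153/2 ≈ 1.3158e+5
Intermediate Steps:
m = ½ (m = 3 - ½*5 = 3 - 5/2 = ½ ≈ 0.50000)
A = 79/2 (A = ½ + 39 = 79/2 ≈ 39.500)
p = -263781/2 (p = ((79/2)*63)*(-53) = (4977/2)*(-53) = -263781/2 ≈ -1.3189e+5)
b(-314) - p = -314 - 1*(-263781/2) = -314 + 263781/2 = 263153/2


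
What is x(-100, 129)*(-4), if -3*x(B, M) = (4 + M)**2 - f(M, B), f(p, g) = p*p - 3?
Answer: 4204/3 ≈ 1401.3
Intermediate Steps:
f(p, g) = -3 + p**2 (f(p, g) = p**2 - 3 = -3 + p**2)
x(B, M) = -1 - (4 + M)**2/3 + M**2/3 (x(B, M) = -((4 + M)**2 - (-3 + M**2))/3 = -((4 + M)**2 + (3 - M**2))/3 = -(3 + (4 + M)**2 - M**2)/3 = -1 - (4 + M)**2/3 + M**2/3)
x(-100, 129)*(-4) = (-19/3 - 8/3*129)*(-4) = (-19/3 - 344)*(-4) = -1051/3*(-4) = 4204/3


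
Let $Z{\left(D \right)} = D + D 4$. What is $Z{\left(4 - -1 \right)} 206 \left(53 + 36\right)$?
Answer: $458350$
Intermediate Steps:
$Z{\left(D \right)} = 5 D$ ($Z{\left(D \right)} = D + 4 D = 5 D$)
$Z{\left(4 - -1 \right)} 206 \left(53 + 36\right) = 5 \left(4 - -1\right) 206 \left(53 + 36\right) = 5 \left(4 + 1\right) 206 \cdot 89 = 5 \cdot 5 \cdot 206 \cdot 89 = 25 \cdot 206 \cdot 89 = 5150 \cdot 89 = 458350$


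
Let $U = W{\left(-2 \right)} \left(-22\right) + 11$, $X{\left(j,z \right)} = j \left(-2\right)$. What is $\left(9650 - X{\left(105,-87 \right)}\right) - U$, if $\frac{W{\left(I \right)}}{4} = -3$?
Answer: $9585$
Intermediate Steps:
$W{\left(I \right)} = -12$ ($W{\left(I \right)} = 4 \left(-3\right) = -12$)
$X{\left(j,z \right)} = - 2 j$
$U = 275$ ($U = \left(-12\right) \left(-22\right) + 11 = 264 + 11 = 275$)
$\left(9650 - X{\left(105,-87 \right)}\right) - U = \left(9650 - \left(-2\right) 105\right) - 275 = \left(9650 - -210\right) - 275 = \left(9650 + 210\right) - 275 = 9860 - 275 = 9585$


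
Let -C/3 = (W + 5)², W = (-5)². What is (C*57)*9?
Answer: -1385100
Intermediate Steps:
W = 25
C = -2700 (C = -3*(25 + 5)² = -3*30² = -3*900 = -2700)
(C*57)*9 = -2700*57*9 = -153900*9 = -1385100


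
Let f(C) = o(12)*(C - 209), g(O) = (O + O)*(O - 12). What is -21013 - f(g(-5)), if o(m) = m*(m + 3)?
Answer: -13993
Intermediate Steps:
o(m) = m*(3 + m)
g(O) = 2*O*(-12 + O) (g(O) = (2*O)*(-12 + O) = 2*O*(-12 + O))
f(C) = -37620 + 180*C (f(C) = (12*(3 + 12))*(C - 209) = (12*15)*(-209 + C) = 180*(-209 + C) = -37620 + 180*C)
-21013 - f(g(-5)) = -21013 - (-37620 + 180*(2*(-5)*(-12 - 5))) = -21013 - (-37620 + 180*(2*(-5)*(-17))) = -21013 - (-37620 + 180*170) = -21013 - (-37620 + 30600) = -21013 - 1*(-7020) = -21013 + 7020 = -13993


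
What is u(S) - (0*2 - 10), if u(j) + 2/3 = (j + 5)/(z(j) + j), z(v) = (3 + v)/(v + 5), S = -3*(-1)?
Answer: 172/15 ≈ 11.467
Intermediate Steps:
S = 3
z(v) = (3 + v)/(5 + v)
u(j) = -⅔ + (5 + j)/(j + (3 + j)/(5 + j)) (u(j) = -⅔ + (j + 5)/((3 + j)/(5 + j) + j) = -⅔ + (5 + j)/(j + (3 + j)/(5 + j)))
u(S) - (0*2 - 10) = (69 + 3² + 18*3)/(3*(3 + 3² + 6*3)) - (0*2 - 10) = (69 + 9 + 54)/(3*(3 + 9 + 18)) - (0 - 10) = (⅓)*132/30 - 1*(-10) = (⅓)*(1/30)*132 + 10 = 22/15 + 10 = 172/15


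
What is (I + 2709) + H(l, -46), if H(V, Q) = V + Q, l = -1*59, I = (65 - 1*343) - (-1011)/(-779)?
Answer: 1810943/779 ≈ 2324.7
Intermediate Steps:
I = -217573/779 (I = (65 - 343) - (-1011)*(-1)/779 = -278 - 1*1011/779 = -278 - 1011/779 = -217573/779 ≈ -279.30)
l = -59
H(V, Q) = Q + V
(I + 2709) + H(l, -46) = (-217573/779 + 2709) + (-46 - 59) = 1892738/779 - 105 = 1810943/779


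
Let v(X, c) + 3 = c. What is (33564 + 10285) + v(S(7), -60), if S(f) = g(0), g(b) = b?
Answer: 43786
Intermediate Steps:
S(f) = 0
v(X, c) = -3 + c
(33564 + 10285) + v(S(7), -60) = (33564 + 10285) + (-3 - 60) = 43849 - 63 = 43786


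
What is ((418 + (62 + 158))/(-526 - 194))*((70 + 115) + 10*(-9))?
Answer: -6061/72 ≈ -84.181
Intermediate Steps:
((418 + (62 + 158))/(-526 - 194))*((70 + 115) + 10*(-9)) = ((418 + 220)/(-720))*(185 - 90) = (638*(-1/720))*95 = -319/360*95 = -6061/72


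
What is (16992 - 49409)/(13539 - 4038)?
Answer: -32417/9501 ≈ -3.4120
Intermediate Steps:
(16992 - 49409)/(13539 - 4038) = -32417/9501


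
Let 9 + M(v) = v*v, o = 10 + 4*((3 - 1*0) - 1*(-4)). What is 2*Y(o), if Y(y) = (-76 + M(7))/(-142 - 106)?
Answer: 9/31 ≈ 0.29032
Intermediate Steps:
o = 38 (o = 10 + 4*((3 + 0) + 4) = 10 + 4*(3 + 4) = 10 + 4*7 = 10 + 28 = 38)
M(v) = -9 + v² (M(v) = -9 + v*v = -9 + v²)
Y(y) = 9/62 (Y(y) = (-76 + (-9 + 7²))/(-142 - 106) = (-76 + (-9 + 49))/(-248) = (-76 + 40)*(-1/248) = -36*(-1/248) = 9/62)
2*Y(o) = 2*(9/62) = 9/31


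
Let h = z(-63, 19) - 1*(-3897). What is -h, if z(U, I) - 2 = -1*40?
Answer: -3859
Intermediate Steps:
z(U, I) = -38 (z(U, I) = 2 - 1*40 = 2 - 40 = -38)
h = 3859 (h = -38 - 1*(-3897) = -38 + 3897 = 3859)
-h = -1*3859 = -3859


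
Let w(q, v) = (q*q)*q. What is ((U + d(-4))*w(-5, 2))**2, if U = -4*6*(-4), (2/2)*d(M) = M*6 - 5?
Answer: 70140625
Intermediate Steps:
w(q, v) = q**3 (w(q, v) = q**2*q = q**3)
d(M) = -5 + 6*M (d(M) = M*6 - 5 = 6*M - 5 = -5 + 6*M)
U = 96 (U = -24*(-4) = 96)
((U + d(-4))*w(-5, 2))**2 = ((96 + (-5 + 6*(-4)))*(-5)**3)**2 = ((96 + (-5 - 24))*(-125))**2 = ((96 - 29)*(-125))**2 = (67*(-125))**2 = (-8375)**2 = 70140625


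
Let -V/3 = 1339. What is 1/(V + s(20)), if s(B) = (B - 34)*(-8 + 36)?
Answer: -1/4409 ≈ -0.00022681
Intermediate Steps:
V = -4017 (V = -3*1339 = -4017)
s(B) = -952 + 28*B (s(B) = (-34 + B)*28 = -952 + 28*B)
1/(V + s(20)) = 1/(-4017 + (-952 + 28*20)) = 1/(-4017 + (-952 + 560)) = 1/(-4017 - 392) = 1/(-4409) = -1/4409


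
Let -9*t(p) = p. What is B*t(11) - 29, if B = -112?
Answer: 971/9 ≈ 107.89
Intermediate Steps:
t(p) = -p/9
B*t(11) - 29 = -(-112)*11/9 - 29 = -112*(-11/9) - 29 = 1232/9 - 29 = 971/9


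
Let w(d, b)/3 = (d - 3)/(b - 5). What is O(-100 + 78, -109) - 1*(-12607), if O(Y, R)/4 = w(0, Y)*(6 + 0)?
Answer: 12615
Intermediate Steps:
w(d, b) = 3*(-3 + d)/(-5 + b) (w(d, b) = 3*((d - 3)/(b - 5)) = 3*((-3 + d)/(-5 + b)) = 3*(-3 + d)/(-5 + b))
O(Y, R) = -216/(-5 + Y) (O(Y, R) = 4*((3*(-3 + 0)/(-5 + Y))*(6 + 0)) = 4*((3*(-3)/(-5 + Y))*6) = 4*(-9/(-5 + Y)*6) = 4*(-54/(-5 + Y)) = -216/(-5 + Y))
O(-100 + 78, -109) - 1*(-12607) = -216/(-5 + (-100 + 78)) - 1*(-12607) = -216/(-5 - 22) + 12607 = -216/(-27) + 12607 = -216*(-1/27) + 12607 = 8 + 12607 = 12615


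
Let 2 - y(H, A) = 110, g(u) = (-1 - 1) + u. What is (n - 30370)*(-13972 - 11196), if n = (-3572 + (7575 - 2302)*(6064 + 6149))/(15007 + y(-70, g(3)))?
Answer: 9767374949904/14899 ≈ 6.5557e+8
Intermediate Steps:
g(u) = -2 + u
y(H, A) = -108 (y(H, A) = 2 - 1*110 = 2 - 110 = -108)
n = 64395577/14899 (n = (-3572 + (7575 - 2302)*(6064 + 6149))/(15007 - 108) = (-3572 + 5273*12213)/14899 = (-3572 + 64399149)*(1/14899) = 64395577*(1/14899) = 64395577/14899 ≈ 4322.1)
(n - 30370)*(-13972 - 11196) = (64395577/14899 - 30370)*(-13972 - 11196) = -388087053/14899*(-25168) = 9767374949904/14899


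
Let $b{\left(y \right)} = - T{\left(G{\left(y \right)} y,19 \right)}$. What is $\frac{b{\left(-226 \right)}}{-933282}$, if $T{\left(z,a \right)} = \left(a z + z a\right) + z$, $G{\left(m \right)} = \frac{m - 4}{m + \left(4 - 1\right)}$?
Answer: $- \frac{337870}{34686981} \approx -0.0097405$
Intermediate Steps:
$G{\left(m \right)} = \frac{-4 + m}{3 + m}$ ($G{\left(m \right)} = \frac{-4 + m}{m + \left(4 - 1\right)} = \frac{-4 + m}{m + 3} = \frac{-4 + m}{3 + m}$)
$T{\left(z,a \right)} = z + 2 a z$ ($T{\left(z,a \right)} = \left(a z + a z\right) + z = 2 a z + z = z + 2 a z$)
$b{\left(y \right)} = - \frac{39 y \left(-4 + y\right)}{3 + y}$ ($b{\left(y \right)} = - \frac{-4 + y}{3 + y} y \left(1 + 2 \cdot 19\right) = - \frac{y \left(-4 + y\right)}{3 + y} \left(1 + 38\right) = - \frac{y \left(-4 + y\right)}{3 + y} 39 = - \frac{39 y \left(-4 + y\right)}{3 + y}$)
$\frac{b{\left(-226 \right)}}{-933282} = \frac{39 \left(-226\right) \frac{1}{3 - 226} \left(4 - -226\right)}{-933282} = 39 \left(-226\right) \frac{1}{-223} \left(4 + 226\right) \left(- \frac{1}{933282}\right) = 39 \left(-226\right) \left(- \frac{1}{223}\right) 230 \left(- \frac{1}{933282}\right) = \frac{2027220}{223} \left(- \frac{1}{933282}\right) = - \frac{337870}{34686981}$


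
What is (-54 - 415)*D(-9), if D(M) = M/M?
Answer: -469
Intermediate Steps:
D(M) = 1
(-54 - 415)*D(-9) = (-54 - 415)*1 = -469*1 = -469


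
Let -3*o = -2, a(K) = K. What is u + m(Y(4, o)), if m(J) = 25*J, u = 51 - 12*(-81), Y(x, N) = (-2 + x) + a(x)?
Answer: 1173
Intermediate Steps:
o = 2/3 (o = -1/3*(-2) = 2/3 ≈ 0.66667)
Y(x, N) = -2 + 2*x (Y(x, N) = (-2 + x) + x = -2 + 2*x)
u = 1023 (u = 51 + 972 = 1023)
u + m(Y(4, o)) = 1023 + 25*(-2 + 2*4) = 1023 + 25*(-2 + 8) = 1023 + 25*6 = 1023 + 150 = 1173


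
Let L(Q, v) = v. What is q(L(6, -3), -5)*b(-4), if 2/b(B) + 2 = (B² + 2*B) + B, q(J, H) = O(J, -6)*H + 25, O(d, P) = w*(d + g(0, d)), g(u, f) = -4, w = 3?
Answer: 130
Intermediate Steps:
O(d, P) = -12 + 3*d (O(d, P) = 3*(d - 4) = 3*(-4 + d) = -12 + 3*d)
q(J, H) = 25 + H*(-12 + 3*J) (q(J, H) = (-12 + 3*J)*H + 25 = H*(-12 + 3*J) + 25 = 25 + H*(-12 + 3*J))
b(B) = 2/(-2 + B² + 3*B) (b(B) = 2/(-2 + ((B² + 2*B) + B)) = 2/(-2 + (B² + 3*B)) = 2/(-2 + B² + 3*B))
q(L(6, -3), -5)*b(-4) = (25 + 3*(-5)*(-4 - 3))*(2/(-2 + (-4)² + 3*(-4))) = (25 + 3*(-5)*(-7))*(2/(-2 + 16 - 12)) = (25 + 105)*(2/2) = 130*(2*(½)) = 130*1 = 130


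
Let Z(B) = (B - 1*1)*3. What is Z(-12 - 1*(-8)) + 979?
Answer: 964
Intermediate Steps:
Z(B) = -3 + 3*B (Z(B) = (B - 1)*3 = (-1 + B)*3 = -3 + 3*B)
Z(-12 - 1*(-8)) + 979 = (-3 + 3*(-12 - 1*(-8))) + 979 = (-3 + 3*(-12 + 8)) + 979 = (-3 + 3*(-4)) + 979 = (-3 - 12) + 979 = -15 + 979 = 964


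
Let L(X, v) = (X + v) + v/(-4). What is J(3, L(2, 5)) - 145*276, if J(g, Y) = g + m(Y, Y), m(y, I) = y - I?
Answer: -40017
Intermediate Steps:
L(X, v) = X + 3*v/4 (L(X, v) = (X + v) + v*(-1/4) = (X + v) - v/4 = X + 3*v/4)
J(g, Y) = g (J(g, Y) = g + (Y - Y) = g + 0 = g)
J(3, L(2, 5)) - 145*276 = 3 - 145*276 = 3 - 40020 = -40017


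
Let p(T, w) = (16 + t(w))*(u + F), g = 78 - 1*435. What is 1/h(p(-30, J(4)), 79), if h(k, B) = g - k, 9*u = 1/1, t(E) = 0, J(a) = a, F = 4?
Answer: -9/3805 ≈ -0.0023653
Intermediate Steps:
g = -357 (g = 78 - 435 = -357)
u = 1/9 (u = (1/9)/1 = (1/9)*1 = 1/9 ≈ 0.11111)
p(T, w) = 592/9 (p(T, w) = (16 + 0)*(1/9 + 4) = 16*(37/9) = 592/9)
h(k, B) = -357 - k
1/h(p(-30, J(4)), 79) = 1/(-357 - 1*592/9) = 1/(-357 - 592/9) = 1/(-3805/9) = -9/3805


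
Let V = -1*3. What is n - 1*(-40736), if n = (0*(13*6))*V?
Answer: 40736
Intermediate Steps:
V = -3
n = 0 (n = (0*(13*6))*(-3) = (0*78)*(-3) = 0*(-3) = 0)
n - 1*(-40736) = 0 - 1*(-40736) = 0 + 40736 = 40736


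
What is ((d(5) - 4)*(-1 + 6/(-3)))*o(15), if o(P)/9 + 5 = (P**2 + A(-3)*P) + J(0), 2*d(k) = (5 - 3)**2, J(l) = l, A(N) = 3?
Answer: 14310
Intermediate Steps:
d(k) = 2 (d(k) = (5 - 3)**2/2 = (1/2)*2**2 = (1/2)*4 = 2)
o(P) = -45 + 9*P**2 + 27*P (o(P) = -45 + 9*((P**2 + 3*P) + 0) = -45 + 9*(P**2 + 3*P) = -45 + (9*P**2 + 27*P) = -45 + 9*P**2 + 27*P)
((d(5) - 4)*(-1 + 6/(-3)))*o(15) = ((2 - 4)*(-1 + 6/(-3)))*(-45 + 9*15**2 + 27*15) = (-2*(-1 + 6*(-1/3)))*(-45 + 9*225 + 405) = (-2*(-1 - 2))*(-45 + 2025 + 405) = -2*(-3)*2385 = 6*2385 = 14310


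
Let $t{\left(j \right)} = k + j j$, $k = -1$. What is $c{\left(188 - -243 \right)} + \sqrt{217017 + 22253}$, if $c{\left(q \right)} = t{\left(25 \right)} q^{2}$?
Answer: $115914864 + \sqrt{239270} \approx 1.1592 \cdot 10^{8}$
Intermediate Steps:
$t{\left(j \right)} = -1 + j^{2}$ ($t{\left(j \right)} = -1 + j j = -1 + j^{2}$)
$c{\left(q \right)} = 624 q^{2}$ ($c{\left(q \right)} = \left(-1 + 25^{2}\right) q^{2} = \left(-1 + 625\right) q^{2} = 624 q^{2}$)
$c{\left(188 - -243 \right)} + \sqrt{217017 + 22253} = 624 \left(188 - -243\right)^{2} + \sqrt{217017 + 22253} = 624 \left(188 + 243\right)^{2} + \sqrt{239270} = 624 \cdot 431^{2} + \sqrt{239270} = 624 \cdot 185761 + \sqrt{239270} = 115914864 + \sqrt{239270}$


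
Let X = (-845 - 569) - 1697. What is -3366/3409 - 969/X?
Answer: -140555/207949 ≈ -0.67591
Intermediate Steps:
X = -3111 (X = -1414 - 1697 = -3111)
-3366/3409 - 969/X = -3366/3409 - 969/(-3111) = -3366*1/3409 - 969*(-1/3111) = -3366/3409 + 19/61 = -140555/207949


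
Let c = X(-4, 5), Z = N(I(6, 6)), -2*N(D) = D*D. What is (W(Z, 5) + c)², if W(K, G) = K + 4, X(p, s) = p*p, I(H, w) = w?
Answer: 4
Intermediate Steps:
N(D) = -D²/2 (N(D) = -D*D/2 = -D²/2)
Z = -18 (Z = -½*6² = -½*36 = -18)
X(p, s) = p²
W(K, G) = 4 + K
c = 16 (c = (-4)² = 16)
(W(Z, 5) + c)² = ((4 - 18) + 16)² = (-14 + 16)² = 2² = 4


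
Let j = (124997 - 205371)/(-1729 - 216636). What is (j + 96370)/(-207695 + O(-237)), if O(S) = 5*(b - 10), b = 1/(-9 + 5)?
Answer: -12025094528/25922577075 ≈ -0.46388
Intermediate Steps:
b = -¼ (b = 1/(-4) = -¼ ≈ -0.25000)
j = 11482/31195 (j = -80374/(-218365) = -80374*(-1/218365) = 11482/31195 ≈ 0.36807)
O(S) = -205/4 (O(S) = 5*(-¼ - 10) = 5*(-41/4) = -205/4)
(j + 96370)/(-207695 + O(-237)) = (11482/31195 + 96370)/(-207695 - 205/4) = 3006273632/(31195*(-830985/4)) = (3006273632/31195)*(-4/830985) = -12025094528/25922577075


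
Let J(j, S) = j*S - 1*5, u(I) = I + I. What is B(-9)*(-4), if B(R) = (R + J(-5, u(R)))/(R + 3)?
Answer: 152/3 ≈ 50.667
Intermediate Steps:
u(I) = 2*I
J(j, S) = -5 + S*j (J(j, S) = S*j - 5 = -5 + S*j)
B(R) = (-5 - 9*R)/(3 + R) (B(R) = (R + (-5 + (2*R)*(-5)))/(R + 3) = (R + (-5 - 10*R))/(3 + R) = (-5 - 9*R)/(3 + R))
B(-9)*(-4) = ((-5 - 9*(-9))/(3 - 9))*(-4) = ((-5 + 81)/(-6))*(-4) = -⅙*76*(-4) = -38/3*(-4) = 152/3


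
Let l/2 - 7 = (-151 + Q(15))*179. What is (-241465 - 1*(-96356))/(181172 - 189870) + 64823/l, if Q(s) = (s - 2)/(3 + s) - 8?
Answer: 68908624019/4434631810 ≈ 15.539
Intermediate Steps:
Q(s) = -8 + (-2 + s)/(3 + s) (Q(s) = (-2 + s)/(3 + s) - 8 = -8 + (-2 + s)/(3 + s))
l = -509845/9 (l = 14 + 2*((-151 + (-26 - 7*15)/(3 + 15))*179) = 14 + 2*((-151 + (-26 - 105)/18)*179) = 14 + 2*((-151 + (1/18)*(-131))*179) = 14 + 2*((-151 - 131/18)*179) = 14 + 2*(-2849/18*179) = 14 + 2*(-509971/18) = 14 - 509971/9 = -509845/9 ≈ -56649.)
(-241465 - 1*(-96356))/(181172 - 189870) + 64823/l = (-241465 - 1*(-96356))/(181172 - 189870) + 64823/(-509845/9) = (-241465 + 96356)/(-8698) + 64823*(-9/509845) = -145109*(-1/8698) - 583407/509845 = 145109/8698 - 583407/509845 = 68908624019/4434631810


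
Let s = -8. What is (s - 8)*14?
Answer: -224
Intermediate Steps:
(s - 8)*14 = (-8 - 8)*14 = -16*14 = -224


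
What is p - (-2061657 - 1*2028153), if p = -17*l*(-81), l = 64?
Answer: 4177938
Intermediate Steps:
p = 88128 (p = -17*64*(-81) = -1088*(-81) = 88128)
p - (-2061657 - 1*2028153) = 88128 - (-2061657 - 1*2028153) = 88128 - (-2061657 - 2028153) = 88128 - 1*(-4089810) = 88128 + 4089810 = 4177938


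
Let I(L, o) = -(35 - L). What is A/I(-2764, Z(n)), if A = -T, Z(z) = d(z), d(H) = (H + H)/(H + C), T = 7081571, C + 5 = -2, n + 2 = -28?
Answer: 7081571/2799 ≈ 2530.0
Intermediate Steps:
n = -30 (n = -2 - 28 = -30)
C = -7 (C = -5 - 2 = -7)
d(H) = 2*H/(-7 + H) (d(H) = (H + H)/(H - 7) = (2*H)/(-7 + H) = 2*H/(-7 + H))
Z(z) = 2*z/(-7 + z)
I(L, o) = -35 + L
A = -7081571 (A = -1*7081571 = -7081571)
A/I(-2764, Z(n)) = -7081571/(-35 - 2764) = -7081571/(-2799) = -7081571*(-1/2799) = 7081571/2799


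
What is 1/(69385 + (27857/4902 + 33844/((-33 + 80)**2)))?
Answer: 10828518/751564160831 ≈ 1.4408e-5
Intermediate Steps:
1/(69385 + (27857/4902 + 33844/((-33 + 80)**2))) = 1/(69385 + (27857*(1/4902) + 33844/(47**2))) = 1/(69385 + (27857/4902 + 33844/2209)) = 1/(69385 + 227439401/10828518) = 1/(751564160831/10828518) = 10828518/751564160831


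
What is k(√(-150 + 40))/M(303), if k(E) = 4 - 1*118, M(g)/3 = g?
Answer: -38/303 ≈ -0.12541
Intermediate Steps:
M(g) = 3*g
k(E) = -114 (k(E) = 4 - 118 = -114)
k(√(-150 + 40))/M(303) = -114/(3*303) = -114/909 = -114*1/909 = -38/303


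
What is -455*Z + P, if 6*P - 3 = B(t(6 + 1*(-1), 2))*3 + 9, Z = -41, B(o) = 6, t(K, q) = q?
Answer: 18660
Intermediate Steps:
P = 5 (P = ½ + (6*3 + 9)/6 = ½ + (18 + 9)/6 = ½ + (⅙)*27 = ½ + 9/2 = 5)
-455*Z + P = -455*(-41) + 5 = 18655 + 5 = 18660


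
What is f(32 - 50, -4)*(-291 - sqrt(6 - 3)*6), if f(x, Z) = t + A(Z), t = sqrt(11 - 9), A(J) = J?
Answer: 3*(4 - sqrt(2))*(97 + 2*sqrt(3)) ≈ 779.34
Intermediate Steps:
t = sqrt(2) ≈ 1.4142
f(x, Z) = Z + sqrt(2) (f(x, Z) = sqrt(2) + Z = Z + sqrt(2))
f(32 - 50, -4)*(-291 - sqrt(6 - 3)*6) = (-4 + sqrt(2))*(-291 - sqrt(6 - 3)*6) = (-4 + sqrt(2))*(-291 - sqrt(3)*6) = (-4 + sqrt(2))*(-291 - 6*sqrt(3)) = (-291 - 6*sqrt(3))*(-4 + sqrt(2))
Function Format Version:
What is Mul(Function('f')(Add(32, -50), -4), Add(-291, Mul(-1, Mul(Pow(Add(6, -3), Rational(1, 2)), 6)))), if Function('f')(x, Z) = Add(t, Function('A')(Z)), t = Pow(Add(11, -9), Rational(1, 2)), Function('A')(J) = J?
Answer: Mul(3, Add(4, Mul(-1, Pow(2, Rational(1, 2)))), Add(97, Mul(2, Pow(3, Rational(1, 2))))) ≈ 779.34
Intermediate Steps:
t = Pow(2, Rational(1, 2)) ≈ 1.4142
Function('f')(x, Z) = Add(Z, Pow(2, Rational(1, 2))) (Function('f')(x, Z) = Add(Pow(2, Rational(1, 2)), Z) = Add(Z, Pow(2, Rational(1, 2))))
Mul(Function('f')(Add(32, -50), -4), Add(-291, Mul(-1, Mul(Pow(Add(6, -3), Rational(1, 2)), 6)))) = Mul(Add(-4, Pow(2, Rational(1, 2))), Add(-291, Mul(-1, Mul(Pow(Add(6, -3), Rational(1, 2)), 6)))) = Mul(Add(-4, Pow(2, Rational(1, 2))), Add(-291, Mul(-1, Mul(Pow(3, Rational(1, 2)), 6)))) = Mul(Add(-4, Pow(2, Rational(1, 2))), Add(-291, Mul(-1, Mul(6, Pow(3, Rational(1, 2)))))) = Mul(Add(-4, Pow(2, Rational(1, 2))), Add(-291, Mul(-6, Pow(3, Rational(1, 2))))) = Mul(Add(-291, Mul(-6, Pow(3, Rational(1, 2)))), Add(-4, Pow(2, Rational(1, 2))))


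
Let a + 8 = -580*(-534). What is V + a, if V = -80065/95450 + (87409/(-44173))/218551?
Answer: 57078490355311612831/184295877936070 ≈ 3.0971e+5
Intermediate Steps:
a = 309712 (a = -8 - 580*(-534) = -8 + 309720 = 309712)
V = -154592024499009/184295877936070 (V = -80065*1/95450 + (87409*(-1/44173))*(1/218551) = -16013/19090 - 87409/44173*1/218551 = -16013/19090 - 87409/9654053323 = -154592024499009/184295877936070 ≈ -0.83883)
V + a = -154592024499009/184295877936070 + 309712 = 57078490355311612831/184295877936070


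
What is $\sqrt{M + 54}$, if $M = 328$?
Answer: $\sqrt{382} \approx 19.545$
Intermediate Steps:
$\sqrt{M + 54} = \sqrt{328 + 54} = \sqrt{382}$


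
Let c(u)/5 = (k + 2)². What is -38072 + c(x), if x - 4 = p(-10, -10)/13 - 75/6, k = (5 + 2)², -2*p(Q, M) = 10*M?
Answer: -25067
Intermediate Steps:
p(Q, M) = -5*M
k = 49 (k = 7² = 49)
x = -121/26 (x = 4 + (-5*(-10)/13 - 75/6) = 4 + (50*(1/13) - 75*⅙) = 4 + (50/13 - 25/2) = 4 - 225/26 = -121/26 ≈ -4.6538)
c(u) = 13005 (c(u) = 5*(49 + 2)² = 5*51² = 5*2601 = 13005)
-38072 + c(x) = -38072 + 13005 = -25067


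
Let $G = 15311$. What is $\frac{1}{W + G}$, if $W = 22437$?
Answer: $\frac{1}{37748} \approx 2.6491 \cdot 10^{-5}$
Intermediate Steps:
$\frac{1}{W + G} = \frac{1}{22437 + 15311} = \frac{1}{37748}$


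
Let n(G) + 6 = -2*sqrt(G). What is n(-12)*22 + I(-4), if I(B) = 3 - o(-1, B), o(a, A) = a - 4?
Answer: -124 - 88*I*sqrt(3) ≈ -124.0 - 152.42*I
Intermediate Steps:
o(a, A) = -4 + a
I(B) = 8 (I(B) = 3 - (-4 - 1) = 3 - 1*(-5) = 3 + 5 = 8)
n(G) = -6 - 2*sqrt(G)
n(-12)*22 + I(-4) = (-6 - 4*I*sqrt(3))*22 + 8 = (-132 - 88*I*sqrt(3)) + 8 = -124 - 88*I*sqrt(3)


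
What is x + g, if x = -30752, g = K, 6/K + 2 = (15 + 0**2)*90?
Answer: -20726845/674 ≈ -30752.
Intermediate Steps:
K = 3/674 (K = 6/(-2 + (15 + 0**2)*90) = 6/(-2 + (15 + 0)*90) = 6/(-2 + 15*90) = 6/(-2 + 1350) = 6/1348 = 6*(1/1348) = 3/674 ≈ 0.0044510)
g = 3/674 ≈ 0.0044510
x + g = -30752 + 3/674 = -20726845/674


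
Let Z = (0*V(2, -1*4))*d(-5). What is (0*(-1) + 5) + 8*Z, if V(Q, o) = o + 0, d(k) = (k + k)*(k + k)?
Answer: 5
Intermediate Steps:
d(k) = 4*k**2 (d(k) = (2*k)*(2*k) = 4*k**2)
V(Q, o) = o
Z = 0 (Z = (0*(-1*4))*(4*(-5)**2) = (0*(-4))*(4*25) = 0*100 = 0)
(0*(-1) + 5) + 8*Z = (0*(-1) + 5) + 8*0 = (0 + 5) + 0 = 5 + 0 = 5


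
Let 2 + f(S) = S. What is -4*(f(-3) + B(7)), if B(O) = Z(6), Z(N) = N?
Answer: -4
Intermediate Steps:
f(S) = -2 + S
B(O) = 6
-4*(f(-3) + B(7)) = -4*((-2 - 3) + 6) = -4*(-5 + 6) = -4*1 = -4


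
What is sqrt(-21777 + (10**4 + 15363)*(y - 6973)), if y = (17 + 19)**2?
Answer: 2*I*sqrt(36001882) ≈ 12000.0*I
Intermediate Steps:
y = 1296 (y = 36**2 = 1296)
sqrt(-21777 + (10**4 + 15363)*(y - 6973)) = sqrt(-21777 + (10**4 + 15363)*(1296 - 6973)) = sqrt(-21777 + (10000 + 15363)*(-5677)) = sqrt(-21777 + 25363*(-5677)) = sqrt(-21777 - 143985751) = sqrt(-144007528) = 2*I*sqrt(36001882)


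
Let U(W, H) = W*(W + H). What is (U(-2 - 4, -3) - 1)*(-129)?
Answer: -6837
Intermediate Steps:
U(W, H) = W*(H + W)
(U(-2 - 4, -3) - 1)*(-129) = ((-2 - 4)*(-3 + (-2 - 4)) - 1)*(-129) = (-6*(-3 - 6) - 1)*(-129) = (-6*(-9) - 1)*(-129) = (54 - 1)*(-129) = 53*(-129) = -6837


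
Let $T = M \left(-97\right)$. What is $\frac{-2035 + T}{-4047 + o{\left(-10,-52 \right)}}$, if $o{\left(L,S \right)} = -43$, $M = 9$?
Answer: $\frac{1454}{2045} \approx 0.711$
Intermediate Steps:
$T = -873$ ($T = 9 \left(-97\right) = -873$)
$\frac{-2035 + T}{-4047 + o{\left(-10,-52 \right)}} = \frac{-2035 - 873}{-4047 - 43} = - \frac{2908}{-4090} = \left(-2908\right) \left(- \frac{1}{4090}\right) = \frac{1454}{2045}$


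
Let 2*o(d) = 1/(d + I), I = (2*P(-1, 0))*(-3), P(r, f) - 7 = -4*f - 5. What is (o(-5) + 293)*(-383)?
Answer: -3815063/34 ≈ -1.1221e+5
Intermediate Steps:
P(r, f) = 2 - 4*f (P(r, f) = 7 + (-4*f - 5) = 7 + (-5 - 4*f) = 2 - 4*f)
I = -12 (I = (2*(2 - 4*0))*(-3) = (2*(2 + 0))*(-3) = (2*2)*(-3) = 4*(-3) = -12)
o(d) = 1/(2*(-12 + d)) (o(d) = 1/(2*(d - 12)) = 1/(2*(-12 + d)))
(o(-5) + 293)*(-383) = (1/(2*(-12 - 5)) + 293)*(-383) = ((½)/(-17) + 293)*(-383) = ((½)*(-1/17) + 293)*(-383) = (-1/34 + 293)*(-383) = (9961/34)*(-383) = -3815063/34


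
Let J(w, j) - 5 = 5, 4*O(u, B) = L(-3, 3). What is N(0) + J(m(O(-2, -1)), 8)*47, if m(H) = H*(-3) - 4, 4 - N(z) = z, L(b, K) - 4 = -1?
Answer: 474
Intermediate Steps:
L(b, K) = 3 (L(b, K) = 4 - 1 = 3)
O(u, B) = ¾ (O(u, B) = (¼)*3 = ¾)
N(z) = 4 - z
m(H) = -4 - 3*H (m(H) = -3*H - 4 = -4 - 3*H)
J(w, j) = 10 (J(w, j) = 5 + 5 = 10)
N(0) + J(m(O(-2, -1)), 8)*47 = (4 - 1*0) + 10*47 = (4 + 0) + 470 = 4 + 470 = 474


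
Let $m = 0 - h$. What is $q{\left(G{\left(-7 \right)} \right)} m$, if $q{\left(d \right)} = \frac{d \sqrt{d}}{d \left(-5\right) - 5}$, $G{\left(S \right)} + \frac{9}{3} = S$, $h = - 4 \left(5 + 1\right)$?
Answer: $- \frac{16 i \sqrt{10}}{3} \approx - 16.865 i$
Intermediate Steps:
$h = -24$ ($h = \left(-4\right) 6 = -24$)
$G{\left(S \right)} = -3 + S$
$q{\left(d \right)} = \frac{d^{\frac{3}{2}}}{-5 - 5 d}$ ($q{\left(d \right)} = \frac{d^{\frac{3}{2}}}{- 5 d - 5} = \frac{d^{\frac{3}{2}}}{-5 - 5 d}$)
$m = 24$ ($m = 0 - -24 = 0 + 24 = 24$)
$q{\left(G{\left(-7 \right)} \right)} m = - \frac{\left(-3 - 7\right)^{\frac{3}{2}}}{5 + 5 \left(-3 - 7\right)} 24 = - \frac{\left(-10\right)^{\frac{3}{2}}}{5 + 5 \left(-10\right)} 24 = - \frac{\left(-10\right) i \sqrt{10}}{5 - 50} \cdot 24 = - \frac{\left(-10\right) i \sqrt{10}}{-45} \cdot 24 = \left(-1\right) \left(- 10 i \sqrt{10}\right) \left(- \frac{1}{45}\right) 24 = - \frac{2 i \sqrt{10}}{9} \cdot 24 = - \frac{16 i \sqrt{10}}{3}$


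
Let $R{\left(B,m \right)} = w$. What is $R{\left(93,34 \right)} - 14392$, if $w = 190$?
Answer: $-14202$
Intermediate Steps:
$R{\left(B,m \right)} = 190$
$R{\left(93,34 \right)} - 14392 = 190 - 14392 = -14202$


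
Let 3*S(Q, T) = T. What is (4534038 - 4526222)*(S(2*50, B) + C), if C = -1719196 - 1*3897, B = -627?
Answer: -13469328432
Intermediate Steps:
S(Q, T) = T/3
C = -1723093 (C = -1719196 - 3897 = -1723093)
(4534038 - 4526222)*(S(2*50, B) + C) = (4534038 - 4526222)*((⅓)*(-627) - 1723093) = 7816*(-209 - 1723093) = 7816*(-1723302) = -13469328432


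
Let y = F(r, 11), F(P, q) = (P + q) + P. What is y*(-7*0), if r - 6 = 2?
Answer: 0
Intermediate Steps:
r = 8 (r = 6 + 2 = 8)
F(P, q) = q + 2*P
y = 27 (y = 11 + 2*8 = 11 + 16 = 27)
y*(-7*0) = 27*(-7*0) = 27*0 = 0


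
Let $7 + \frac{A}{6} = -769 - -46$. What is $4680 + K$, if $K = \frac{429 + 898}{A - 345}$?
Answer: $\frac{22111673}{4725} \approx 4679.7$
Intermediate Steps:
$A = -4380$ ($A = -42 + 6 \left(-769 - -46\right) = -42 + 6 \left(-769 + 46\right) = -42 + 6 \left(-723\right) = -42 - 4338 = -4380$)
$K = - \frac{1327}{4725}$ ($K = \frac{429 + 898}{-4380 - 345} = \frac{1327}{-4725} = 1327 \left(- \frac{1}{4725}\right) = - \frac{1327}{4725} \approx -0.28085$)
$4680 + K = 4680 - \frac{1327}{4725} = \frac{22111673}{4725}$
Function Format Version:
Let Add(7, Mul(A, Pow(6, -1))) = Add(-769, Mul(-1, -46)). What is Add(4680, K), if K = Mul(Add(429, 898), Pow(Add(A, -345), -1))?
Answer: Rational(22111673, 4725) ≈ 4679.7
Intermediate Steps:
A = -4380 (A = Add(-42, Mul(6, Add(-769, Mul(-1, -46)))) = Add(-42, Mul(6, Add(-769, 46))) = Add(-42, Mul(6, -723)) = Add(-42, -4338) = -4380)
K = Rational(-1327, 4725) (K = Mul(Add(429, 898), Pow(Add(-4380, -345), -1)) = Mul(1327, Pow(-4725, -1)) = Mul(1327, Rational(-1, 4725)) = Rational(-1327, 4725) ≈ -0.28085)
Add(4680, K) = Add(4680, Rational(-1327, 4725)) = Rational(22111673, 4725)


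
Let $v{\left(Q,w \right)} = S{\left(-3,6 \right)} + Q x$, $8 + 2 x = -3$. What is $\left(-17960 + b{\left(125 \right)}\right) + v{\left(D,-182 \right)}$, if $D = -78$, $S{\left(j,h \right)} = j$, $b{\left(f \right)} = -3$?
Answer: $-17537$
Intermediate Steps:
$x = - \frac{11}{2}$ ($x = -4 + \frac{1}{2} \left(-3\right) = -4 - \frac{3}{2} = - \frac{11}{2} \approx -5.5$)
$v{\left(Q,w \right)} = -3 - \frac{11 Q}{2}$ ($v{\left(Q,w \right)} = -3 + Q \left(- \frac{11}{2}\right) = -3 - \frac{11 Q}{2}$)
$\left(-17960 + b{\left(125 \right)}\right) + v{\left(D,-182 \right)} = \left(-17960 - 3\right) - -426 = -17963 + \left(-3 + 429\right) = -17963 + 426 = -17537$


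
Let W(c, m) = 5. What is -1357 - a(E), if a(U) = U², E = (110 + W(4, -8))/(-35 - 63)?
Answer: -13045853/9604 ≈ -1358.4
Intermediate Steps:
E = -115/98 (E = (110 + 5)/(-35 - 63) = 115/(-98) = 115*(-1/98) = -115/98 ≈ -1.1735)
-1357 - a(E) = -1357 - (-115/98)² = -1357 - 1*13225/9604 = -1357 - 13225/9604 = -13045853/9604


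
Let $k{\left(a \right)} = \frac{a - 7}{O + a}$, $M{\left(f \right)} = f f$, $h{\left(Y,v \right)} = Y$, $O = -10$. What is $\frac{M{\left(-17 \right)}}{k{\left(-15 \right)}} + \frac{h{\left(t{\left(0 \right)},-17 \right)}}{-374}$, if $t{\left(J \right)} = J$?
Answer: $\frac{7225}{22} \approx 328.41$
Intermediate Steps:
$M{\left(f \right)} = f^{2}$
$k{\left(a \right)} = \frac{-7 + a}{-10 + a}$ ($k{\left(a \right)} = \frac{a - 7}{-10 + a} = \frac{-7 + a}{-10 + a}$)
$\frac{M{\left(-17 \right)}}{k{\left(-15 \right)}} + \frac{h{\left(t{\left(0 \right)},-17 \right)}}{-374} = \frac{\left(-17\right)^{2}}{\frac{1}{-10 - 15} \left(-7 - 15\right)} + \frac{0}{-374} = \frac{289}{\frac{1}{-25} \left(-22\right)} + 0 \left(- \frac{1}{374}\right) = \frac{289}{\left(- \frac{1}{25}\right) \left(-22\right)} + 0 = \frac{289}{\frac{22}{25}} + 0 = 289 \cdot \frac{25}{22} + 0 = \frac{7225}{22} + 0 = \frac{7225}{22}$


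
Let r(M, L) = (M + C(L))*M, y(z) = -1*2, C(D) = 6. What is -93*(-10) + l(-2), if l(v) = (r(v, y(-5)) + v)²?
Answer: 1030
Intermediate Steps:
y(z) = -2
r(M, L) = M*(6 + M) (r(M, L) = (M + 6)*M = (6 + M)*M = M*(6 + M))
l(v) = (v + v*(6 + v))² (l(v) = (v*(6 + v) + v)² = (v + v*(6 + v))²)
-93*(-10) + l(-2) = -93*(-10) + (-2)²*(7 - 2)² = 930 + 4*5² = 930 + 4*25 = 930 + 100 = 1030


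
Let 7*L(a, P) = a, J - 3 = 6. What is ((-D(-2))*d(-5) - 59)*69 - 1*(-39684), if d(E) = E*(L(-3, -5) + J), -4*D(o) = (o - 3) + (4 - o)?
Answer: 244116/7 ≈ 34874.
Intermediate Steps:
J = 9 (J = 3 + 6 = 9)
L(a, P) = a/7
D(o) = -¼ (D(o) = -((o - 3) + (4 - o))/4 = -((-3 + o) + (4 - o))/4 = -¼*1 = -¼)
d(E) = 60*E/7 (d(E) = E*((⅐)*(-3) + 9) = E*(-3/7 + 9) = E*(60/7) = 60*E/7)
((-D(-2))*d(-5) - 59)*69 - 1*(-39684) = ((-1*(-¼))*((60/7)*(-5)) - 59)*69 - 1*(-39684) = ((¼)*(-300/7) - 59)*69 + 39684 = (-75/7 - 59)*69 + 39684 = -488/7*69 + 39684 = -33672/7 + 39684 = 244116/7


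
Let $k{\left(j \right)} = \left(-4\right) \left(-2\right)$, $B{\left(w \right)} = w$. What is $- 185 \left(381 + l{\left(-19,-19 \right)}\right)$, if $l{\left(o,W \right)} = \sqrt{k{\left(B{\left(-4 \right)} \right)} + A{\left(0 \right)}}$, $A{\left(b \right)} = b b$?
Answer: $-70485 - 370 \sqrt{2} \approx -71008.0$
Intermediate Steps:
$k{\left(j \right)} = 8$
$A{\left(b \right)} = b^{2}$
$l{\left(o,W \right)} = 2 \sqrt{2}$ ($l{\left(o,W \right)} = \sqrt{8 + 0^{2}} = \sqrt{8 + 0} = \sqrt{8} = 2 \sqrt{2}$)
$- 185 \left(381 + l{\left(-19,-19 \right)}\right) = - 185 \left(381 + 2 \sqrt{2}\right) = -70485 - 370 \sqrt{2}$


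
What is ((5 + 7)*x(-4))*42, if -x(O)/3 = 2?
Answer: -3024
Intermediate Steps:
x(O) = -6 (x(O) = -3*2 = -6)
((5 + 7)*x(-4))*42 = ((5 + 7)*(-6))*42 = (12*(-6))*42 = -72*42 = -3024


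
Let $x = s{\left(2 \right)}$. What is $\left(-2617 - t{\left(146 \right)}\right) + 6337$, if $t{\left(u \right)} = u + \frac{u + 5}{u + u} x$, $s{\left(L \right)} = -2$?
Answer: $\frac{521955}{146} \approx 3575.0$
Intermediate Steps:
$x = -2$
$t{\left(u \right)} = u - \frac{5 + u}{u}$ ($t{\left(u \right)} = u + \frac{u + 5}{u + u} \left(-2\right) = u + \frac{5 + u}{2 u} \left(-2\right) = u - \frac{5 + u}{u}$)
$\left(-2617 - t{\left(146 \right)}\right) + 6337 = \left(-2617 - \left(-1 + 146 - \frac{5}{146}\right)\right) + 6337 = \left(-2617 - \frac{21165}{146}\right) + 6337 = - \frac{403247}{146} + 6337 = \frac{521955}{146}$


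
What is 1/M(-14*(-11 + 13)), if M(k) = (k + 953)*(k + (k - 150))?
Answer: -1/190550 ≈ -5.2480e-6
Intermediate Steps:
M(k) = (-150 + 2*k)*(953 + k) (M(k) = (953 + k)*(k + (-150 + k)) = (953 + k)*(-150 + 2*k) = (-150 + 2*k)*(953 + k))
1/M(-14*(-11 + 13)) = 1/(-142950 + 2*(-14*(-11 + 13))² + 1756*(-14*(-11 + 13))) = 1/(-142950 + 2*(-14*2)² + 1756*(-14*2)) = 1/(-142950 + 2*(-28)² + 1756*(-28)) = 1/(-142950 + 2*784 - 49168) = 1/(-142950 + 1568 - 49168) = 1/(-190550) = -1/190550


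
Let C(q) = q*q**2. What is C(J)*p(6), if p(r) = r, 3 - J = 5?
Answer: -48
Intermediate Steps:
J = -2 (J = 3 - 1*5 = 3 - 5 = -2)
C(q) = q**3
C(J)*p(6) = (-2)**3*6 = -8*6 = -48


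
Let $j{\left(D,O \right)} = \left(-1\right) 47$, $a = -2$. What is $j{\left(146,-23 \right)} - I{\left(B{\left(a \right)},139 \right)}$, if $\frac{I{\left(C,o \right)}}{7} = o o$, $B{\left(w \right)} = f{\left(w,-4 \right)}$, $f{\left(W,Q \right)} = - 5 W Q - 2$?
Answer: $-135294$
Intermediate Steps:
$f{\left(W,Q \right)} = -2 - 5 Q W$ ($f{\left(W,Q \right)} = - 5 Q W - 2 = -2 - 5 Q W$)
$B{\left(w \right)} = -2 + 20 w$ ($B{\left(w \right)} = -2 - - 20 w = -2 + 20 w$)
$j{\left(D,O \right)} = -47$
$I{\left(C,o \right)} = 7 o^{2}$ ($I{\left(C,o \right)} = 7 o o = 7 o^{2}$)
$j{\left(146,-23 \right)} - I{\left(B{\left(a \right)},139 \right)} = -47 - 7 \cdot 139^{2} = -47 - 7 \cdot 19321 = -47 - 135247 = -135294$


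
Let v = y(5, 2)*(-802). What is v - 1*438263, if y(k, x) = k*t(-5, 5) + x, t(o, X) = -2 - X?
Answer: -411797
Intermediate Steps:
y(k, x) = x - 7*k (y(k, x) = k*(-2 - 1*5) + x = k*(-2 - 5) + x = k*(-7) + x = -7*k + x = x - 7*k)
v = 26466 (v = (2 - 7*5)*(-802) = (2 - 35)*(-802) = -33*(-802) = 26466)
v - 1*438263 = 26466 - 1*438263 = 26466 - 438263 = -411797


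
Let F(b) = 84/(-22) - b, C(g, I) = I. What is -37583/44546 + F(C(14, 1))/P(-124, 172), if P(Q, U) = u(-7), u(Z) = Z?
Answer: -532953/3430042 ≈ -0.15538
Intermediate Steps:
P(Q, U) = -7
F(b) = -42/11 - b (F(b) = 84*(-1/22) - b = -42/11 - b)
-37583/44546 + F(C(14, 1))/P(-124, 172) = -37583/44546 + (-42/11 - 1*1)/(-7) = -37583*1/44546 + (-42/11 - 1)*(-1/7) = -37583/44546 - 53/11*(-1/7) = -37583/44546 + 53/77 = -532953/3430042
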